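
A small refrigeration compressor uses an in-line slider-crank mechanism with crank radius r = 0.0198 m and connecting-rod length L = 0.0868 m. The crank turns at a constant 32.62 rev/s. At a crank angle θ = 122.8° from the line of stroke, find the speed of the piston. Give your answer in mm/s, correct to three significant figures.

ω = 2π·32.6 = 205 rad/s
For an in-line slider-crank, x = r cosθ + √(L² − r² sin²θ), so v = −rω sinθ·[1 + r cosθ/√(L² − r² sin²θ)].
With r = 0.0198 m, L = 0.0868 m, θ = 122.8°: √(L² − r² sin²θ) = 0.085189 m.
v = −0.0198·205·0.84057·[1 + 0.0198·-0.54171/0.085189] = -2.9817 m/s.
|v| = 2.9817 m/s = 2981.7 mm/s.

2980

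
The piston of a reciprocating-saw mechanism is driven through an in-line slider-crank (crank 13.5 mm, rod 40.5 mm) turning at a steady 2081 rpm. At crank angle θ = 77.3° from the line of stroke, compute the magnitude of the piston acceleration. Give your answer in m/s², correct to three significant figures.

61.9

ω = 2π·2081/60 = 217.9 rad/s
x(θ) = r cosθ + √(L² − r² sin²θ); with ω constant, a = ω²·d²x/dθ².
d²x/dθ² = −r cosθ − r²(cos2θ)/√u − r⁴ sin²2θ/(4u^{3/2}),  u = L² − r² sin²θ = 0.00146681 m².
Substituting r = 0.0135 m, L = 0.0405 m, θ = 77.3°: d²x/dθ² = +0.0013035 m.
a = ω²·d²x/dθ² = (217.9)²·(+0.0013035) = +61.903 m/s²;  |a| = 61.903 m/s².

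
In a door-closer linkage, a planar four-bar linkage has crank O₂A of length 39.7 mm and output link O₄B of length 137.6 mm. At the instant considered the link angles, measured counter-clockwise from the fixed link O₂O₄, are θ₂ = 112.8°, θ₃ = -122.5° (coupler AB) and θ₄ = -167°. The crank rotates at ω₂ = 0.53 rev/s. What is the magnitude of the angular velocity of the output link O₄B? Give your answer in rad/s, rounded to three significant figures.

1.13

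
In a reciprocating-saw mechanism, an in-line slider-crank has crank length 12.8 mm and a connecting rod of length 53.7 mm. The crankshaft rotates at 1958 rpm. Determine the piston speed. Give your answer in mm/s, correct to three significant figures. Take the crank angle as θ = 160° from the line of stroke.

696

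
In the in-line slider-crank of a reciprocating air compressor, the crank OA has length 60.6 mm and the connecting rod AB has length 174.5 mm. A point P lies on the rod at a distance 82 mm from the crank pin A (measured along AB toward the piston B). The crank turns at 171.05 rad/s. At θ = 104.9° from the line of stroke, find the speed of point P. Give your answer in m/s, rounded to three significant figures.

9.67

ω = 171.1 rad/s.  Crank-pin speed |V_A| = rω = 10.366 m/s, perpendicular to OA.
Rod angle: sinφ = −(r/L) sinθ ⇒ φ = -19.609°; ω_rod = −rω cosθ/√(L²−r²sin²θ) = +16.215 rad/s.
V_P = V_A + ω_rod × AP, with AP = 0.082 m along the rod.
Components: V_Px = −rω sinθ − a·ω_rod·sinφ = -9.5709 m/s;  V_Py = rω cosθ + a·ω_rod·cosφ = -1.4129 m/s.
|V_P| = √(V_Px² + V_Py²) = 9.6746 m/s.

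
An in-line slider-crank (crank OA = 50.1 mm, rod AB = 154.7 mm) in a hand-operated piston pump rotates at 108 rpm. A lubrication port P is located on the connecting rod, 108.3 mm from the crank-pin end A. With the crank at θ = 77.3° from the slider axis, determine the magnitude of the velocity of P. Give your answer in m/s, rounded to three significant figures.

0.583

ω = 11.31 rad/s.  Crank-pin speed |V_A| = rω = 0.56662 m/s, perpendicular to OA.
Rod angle: sinφ = −(r/L) sinθ ⇒ φ = -18.417°; ω_rod = −rω cosθ/√(L²−r²sin²θ) = -0.8487 rad/s.
V_P = V_A + ω_rod × AP, with AP = 0.1083 m along the rod.
Components: V_Px = −rω sinθ − a·ω_rod·sinφ = -0.58179 m/s;  V_Py = rω cosθ + a·ω_rod·cosφ = +0.037363 m/s.
|V_P| = √(V_Px² + V_Py²) = 0.58299 m/s.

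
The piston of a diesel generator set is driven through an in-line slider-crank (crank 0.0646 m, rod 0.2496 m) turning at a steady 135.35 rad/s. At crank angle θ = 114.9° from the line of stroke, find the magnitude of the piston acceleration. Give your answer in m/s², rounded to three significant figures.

ω = 135.3 rad/s
x(θ) = r cosθ + √(L² − r² sin²θ); with ω constant, a = ω²·d²x/dθ².
d²x/dθ² = −r cosθ − r²(cos2θ)/√u − r⁴ sin²2θ/(4u^{3/2}),  u = L² − r² sin²θ = 0.0588668 m².
Substituting r = 0.0646 m, L = 0.2496 m, θ = 114.9°: d²x/dθ² = +0.038123 m.
a = ω²·d²x/dθ² = (135.3)²·(+0.038123) = +698.4 m/s²;  |a| = 698.4 m/s².

698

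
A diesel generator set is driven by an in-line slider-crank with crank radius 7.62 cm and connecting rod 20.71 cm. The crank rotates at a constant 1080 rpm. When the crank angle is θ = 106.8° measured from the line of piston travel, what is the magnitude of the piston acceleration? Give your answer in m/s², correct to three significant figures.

ω = 2π·1080/60 = 113.1 rad/s
x(θ) = r cosθ + √(L² − r² sin²θ); with ω constant, a = ω²·d²x/dθ².
d²x/dθ² = −r cosθ − r²(cos2θ)/√u − r⁴ sin²2θ/(4u^{3/2}),  u = L² − r² sin²θ = 0.037569 m².
Substituting r = 0.0762 m, L = 0.2071 m, θ = 106.8°: d²x/dθ² = +0.046621 m.
a = ω²·d²x/dθ² = (113.1)²·(+0.046621) = +596.33 m/s²;  |a| = 596.33 m/s².

596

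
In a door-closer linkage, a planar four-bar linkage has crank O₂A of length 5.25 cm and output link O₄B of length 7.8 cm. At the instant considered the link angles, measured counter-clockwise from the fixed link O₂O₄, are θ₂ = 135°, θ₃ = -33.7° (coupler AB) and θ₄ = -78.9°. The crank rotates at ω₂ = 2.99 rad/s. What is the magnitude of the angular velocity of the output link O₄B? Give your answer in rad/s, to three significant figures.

ω₂ = 2.99 rad/s
Differentiating the loop-closure r₂e^{iθ₂}+r₃e^{iθ₃}=r₁+r₄e^{iθ₄} gives r₂ω₂e^{iθ₂}+r₃ω₃e^{iθ₃}=r₄ω₄e^{iθ₄}.
Eliminating the other unknown: ω₄ = r₂ω₂ sin(θ₂−θ₃) / [r₄ sin(θ₄−θ₃)].
Numerator sine = +0.19595; denominator sine = -0.70957.
Result = 0.0525·2.99·(+0.19595) / (0.078·(-0.70957)) = -0.55575 rad/s; magnitude 0.55575 rad/s.

0.556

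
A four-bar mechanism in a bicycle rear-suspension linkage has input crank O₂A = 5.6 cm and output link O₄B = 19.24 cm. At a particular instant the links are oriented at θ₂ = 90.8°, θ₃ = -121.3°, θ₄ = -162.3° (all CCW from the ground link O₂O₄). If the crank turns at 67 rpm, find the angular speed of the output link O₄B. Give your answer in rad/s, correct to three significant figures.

1.65

ω₂ = 7.016 rad/s (from 67 rpm).
Differentiating the loop-closure r₂e^{iθ₂}+r₃e^{iθ₃}=r₁+r₄e^{iθ₄} gives r₂ω₂e^{iθ₂}+r₃ω₃e^{iθ₃}=r₄ω₄e^{iθ₄}.
Eliminating the other unknown: ω₄ = r₂ω₂ sin(θ₂−θ₃) / [r₄ sin(θ₄−θ₃)].
Numerator sine = -0.53140; denominator sine = -0.65606.
Result = 0.056·7.016·(-0.53140) / (0.1924·(-0.65606)) = +1.6541 rad/s; magnitude 1.6541 rad/s.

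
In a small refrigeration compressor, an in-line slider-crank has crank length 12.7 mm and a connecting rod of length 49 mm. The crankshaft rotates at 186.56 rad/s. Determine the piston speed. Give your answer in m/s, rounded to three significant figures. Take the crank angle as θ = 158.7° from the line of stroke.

0.652

ω = 186.6 rad/s
For an in-line slider-crank, x = r cosθ + √(L² − r² sin²θ), so v = −rω sinθ·[1 + r cosθ/√(L² − r² sin²θ)].
With r = 0.0127 m, L = 0.049 m, θ = 158.7°: √(L² − r² sin²θ) = 0.048782 m.
v = −0.0127·186.6·0.36325·[1 + 0.0127·-0.93169/0.048782] = -0.6519 m/s.
|v| = 0.6519 m/s.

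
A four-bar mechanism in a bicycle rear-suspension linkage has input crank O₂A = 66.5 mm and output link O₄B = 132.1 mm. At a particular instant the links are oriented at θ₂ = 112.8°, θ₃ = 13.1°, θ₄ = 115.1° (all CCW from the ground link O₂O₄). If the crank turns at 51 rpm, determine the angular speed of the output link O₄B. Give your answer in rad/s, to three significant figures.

ω₂ = 5.341 rad/s (from 51 rpm).
Differentiating the loop-closure r₂e^{iθ₂}+r₃e^{iθ₃}=r₁+r₄e^{iθ₄} gives r₂ω₂e^{iθ₂}+r₃ω₃e^{iθ₃}=r₄ω₄e^{iθ₄}.
Eliminating the other unknown: ω₄ = r₂ω₂ sin(θ₂−θ₃) / [r₄ sin(θ₄−θ₃)].
Numerator sine = +0.98570; denominator sine = +0.97815.
Result = 0.0665·5.341·(+0.98570) / (0.1321·(+0.97815)) = +2.7093 rad/s; magnitude 2.7093 rad/s.

2.71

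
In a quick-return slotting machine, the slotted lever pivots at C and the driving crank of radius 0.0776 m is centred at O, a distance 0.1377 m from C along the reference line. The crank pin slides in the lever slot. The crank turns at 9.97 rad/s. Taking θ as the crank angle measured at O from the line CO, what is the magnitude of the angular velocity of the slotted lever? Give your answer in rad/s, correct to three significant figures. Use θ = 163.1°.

ω = 9.97 rad/s
Crank pin A relative to C: A = (d + r cosθ, r sinθ); lever angle φ = atan2(r sinθ, d + r cosθ).
Differentiating tanφ: φ̇ = rω(d cosθ + r)/(d² + r² + 2dr cosθ).
d² + r² + 2dr cosθ = |CA|² = 0.00453495 m²;  d cosθ + r = -0.054153 m.
|ω_lever| = |0.0776·9.97·-0.054153| / 0.00453495 = 9.2387 rad/s.

9.24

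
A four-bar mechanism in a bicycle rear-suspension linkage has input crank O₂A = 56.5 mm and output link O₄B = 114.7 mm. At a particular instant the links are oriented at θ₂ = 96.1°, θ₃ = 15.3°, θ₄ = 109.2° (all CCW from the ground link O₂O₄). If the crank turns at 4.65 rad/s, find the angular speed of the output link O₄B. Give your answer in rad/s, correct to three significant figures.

2.27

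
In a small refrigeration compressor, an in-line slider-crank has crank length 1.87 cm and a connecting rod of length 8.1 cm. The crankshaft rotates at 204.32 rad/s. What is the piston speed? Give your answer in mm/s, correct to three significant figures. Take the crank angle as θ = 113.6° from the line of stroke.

ω = 204.3 rad/s
For an in-line slider-crank, x = r cosθ + √(L² − r² sin²θ), so v = −rω sinθ·[1 + r cosθ/√(L² − r² sin²θ)].
With r = 0.0187 m, L = 0.081 m, θ = 113.6°: √(L² − r² sin²θ) = 0.079167 m.
v = −0.0187·204.3·0.91636·[1 + 0.0187·-0.40035/0.079167] = -3.1701 m/s.
|v| = 3.1701 m/s = 3170.1 mm/s.

3170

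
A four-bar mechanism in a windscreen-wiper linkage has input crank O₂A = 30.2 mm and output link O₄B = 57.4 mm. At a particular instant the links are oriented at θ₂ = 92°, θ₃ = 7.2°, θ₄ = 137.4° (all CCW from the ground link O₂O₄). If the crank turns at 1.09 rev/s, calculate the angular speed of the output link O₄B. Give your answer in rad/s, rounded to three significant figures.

4.70

ω₂ = 6.849 rad/s (from 1.09 rev/s).
Differentiating the loop-closure r₂e^{iθ₂}+r₃e^{iθ₃}=r₁+r₄e^{iθ₄} gives r₂ω₂e^{iθ₂}+r₃ω₃e^{iθ₃}=r₄ω₄e^{iθ₄}.
Eliminating the other unknown: ω₄ = r₂ω₂ sin(θ₂−θ₃) / [r₄ sin(θ₄−θ₃)].
Numerator sine = +0.99588; denominator sine = +0.76380.
Result = 0.0302·6.849·(+0.99588) / (0.0574·(+0.76380)) = +4.6982 rad/s; magnitude 4.6982 rad/s.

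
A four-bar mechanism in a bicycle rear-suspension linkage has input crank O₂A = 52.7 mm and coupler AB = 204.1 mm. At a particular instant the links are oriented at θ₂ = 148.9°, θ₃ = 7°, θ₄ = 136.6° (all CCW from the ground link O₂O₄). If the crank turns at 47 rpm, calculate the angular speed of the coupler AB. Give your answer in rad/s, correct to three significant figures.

ω₂ = 4.922 rad/s (from 47 rpm).
Differentiating the loop-closure r₂e^{iθ₂}+r₃e^{iθ₃}=r₁+r₄e^{iθ₄} gives r₂ω₂e^{iθ₂}+r₃ω₃e^{iθ₃}=r₄ω₄e^{iθ₄}.
Eliminating the other unknown: ω₃ = r₂ω₂ sin(θ₄−θ₂) / [r₃ sin(θ₃−θ₄)].
Numerator sine = -0.21303; denominator sine = -0.77051.
Result = 0.0527·4.922·(-0.21303) / (0.2041·(-0.77051)) = +0.35136 rad/s; magnitude 0.35136 rad/s.

0.351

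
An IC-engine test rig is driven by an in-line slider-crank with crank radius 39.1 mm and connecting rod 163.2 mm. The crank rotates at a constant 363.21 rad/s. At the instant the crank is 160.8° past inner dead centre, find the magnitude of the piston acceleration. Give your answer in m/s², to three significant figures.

ω = 363.2 rad/s
x(θ) = r cosθ + √(L² − r² sin²θ); with ω constant, a = ω²·d²x/dθ².
d²x/dθ² = −r cosθ − r²(cos2θ)/√u − r⁴ sin²2θ/(4u^{3/2}),  u = L² − r² sin²θ = 0.0264689 m².
Substituting r = 0.0391 m, L = 0.1632 m, θ = 160.8°: d²x/dθ² = +0.029508 m.
a = ω²·d²x/dθ² = (363.2)²·(+0.029508) = +3892.8 m/s²;  |a| = 3892.8 m/s².

3890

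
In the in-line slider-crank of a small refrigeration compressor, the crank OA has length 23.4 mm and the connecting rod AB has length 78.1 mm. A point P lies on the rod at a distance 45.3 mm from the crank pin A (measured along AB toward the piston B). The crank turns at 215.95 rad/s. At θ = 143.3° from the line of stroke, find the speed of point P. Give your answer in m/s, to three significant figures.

3.10

ω = 215.9 rad/s.  Crank-pin speed |V_A| = rω = 5.0532 m/s, perpendicular to OA.
Rod angle: sinφ = −(r/L) sinθ ⇒ φ = -10.315°; ω_rod = −rω cosθ/√(L²−r²sin²θ) = +52.729 rad/s.
V_P = V_A + ω_rod × AP, with AP = 0.0453 m along the rod.
Components: V_Px = −rω sinθ − a·ω_rod·sinφ = -2.5922 m/s;  V_Py = rω cosθ + a·ω_rod·cosφ = -1.7016 m/s.
|V_P| = √(V_Px² + V_Py²) = 3.1008 m/s.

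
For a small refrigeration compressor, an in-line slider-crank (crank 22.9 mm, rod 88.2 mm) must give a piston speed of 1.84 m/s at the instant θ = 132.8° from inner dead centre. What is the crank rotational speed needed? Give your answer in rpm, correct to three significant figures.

1270

For an in-line slider-crank, |v_piston| = rω|sinθ|·[1 + r cosθ/√(L² − r² sin²θ)].
With r = 0.0229 m, L = 0.0882 m, θ = 132.8°: the bracketed kinematic factor |dx/dθ| = 0.013783 m.
ω = v/|dx/dθ| = 1.84/0.013783 = 133.5 rad/s.
N = 60ω/(2π) = 1274.8 rpm.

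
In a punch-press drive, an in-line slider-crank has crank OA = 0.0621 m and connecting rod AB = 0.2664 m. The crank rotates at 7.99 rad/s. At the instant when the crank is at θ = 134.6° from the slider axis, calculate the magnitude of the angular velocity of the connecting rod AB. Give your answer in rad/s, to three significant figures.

1.33

ω = 7.99 rad/s
The rod makes angle φ with the slider axis where L sinφ = r sinθ; differentiating, L cosφ·φ̇ = r ω cosθ.
L cosφ = √(L² − r² sin²θ) = 0.2627 m.
|ω_rod| = r ω |cosθ| / √(L² − r² sin²θ) = 0.0621·7.99·0.70215/0.2627 = 1.3262 rad/s.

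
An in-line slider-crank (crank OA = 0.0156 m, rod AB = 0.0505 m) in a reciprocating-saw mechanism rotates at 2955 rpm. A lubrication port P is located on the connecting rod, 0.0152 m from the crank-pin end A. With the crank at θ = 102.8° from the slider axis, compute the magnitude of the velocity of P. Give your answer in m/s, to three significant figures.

4.67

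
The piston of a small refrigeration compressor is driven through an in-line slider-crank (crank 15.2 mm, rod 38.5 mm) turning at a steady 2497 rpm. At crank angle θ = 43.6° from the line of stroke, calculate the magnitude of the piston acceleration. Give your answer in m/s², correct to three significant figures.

791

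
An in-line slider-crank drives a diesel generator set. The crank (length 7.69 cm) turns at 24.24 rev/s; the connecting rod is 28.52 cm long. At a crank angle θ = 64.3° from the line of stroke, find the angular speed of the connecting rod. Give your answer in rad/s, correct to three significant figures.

18.4

ω = 152.3 rad/s (converted from 24.24 rev/s).
The rod makes angle φ with the slider axis where L sinφ = r sinθ; differentiating, L cosφ·φ̇ = r ω cosθ.
L cosφ = √(L² − r² sin²θ) = 0.27665 m.
|ω_rod| = r ω |cosθ| / √(L² − r² sin²θ) = 0.0769·152.3·0.43366/0.27665 = 18.359 rad/s.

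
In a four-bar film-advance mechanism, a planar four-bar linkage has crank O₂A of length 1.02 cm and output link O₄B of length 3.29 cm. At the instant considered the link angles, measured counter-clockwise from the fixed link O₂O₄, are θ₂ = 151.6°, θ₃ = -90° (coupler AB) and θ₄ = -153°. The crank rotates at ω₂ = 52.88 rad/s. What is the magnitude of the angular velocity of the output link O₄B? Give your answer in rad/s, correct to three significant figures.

ω₂ = 52.88 rad/s
Differentiating the loop-closure r₂e^{iθ₂}+r₃e^{iθ₃}=r₁+r₄e^{iθ₄} gives r₂ω₂e^{iθ₂}+r₃ω₃e^{iθ₃}=r₄ω₄e^{iθ₄}.
Eliminating the other unknown: ω₄ = r₂ω₂ sin(θ₂−θ₃) / [r₄ sin(θ₄−θ₃)].
Numerator sine = -0.87965; denominator sine = -0.89101.
Result = 0.0102·52.88·(-0.87965) / (0.0329·(-0.89101)) = +16.185 rad/s; magnitude 16.185 rad/s.

16.2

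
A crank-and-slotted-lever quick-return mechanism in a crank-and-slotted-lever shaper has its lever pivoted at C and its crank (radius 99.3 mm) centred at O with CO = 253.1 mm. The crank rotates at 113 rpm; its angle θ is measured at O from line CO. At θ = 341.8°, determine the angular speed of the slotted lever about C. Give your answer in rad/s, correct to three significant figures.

3.28

ω = 11.83 rad/s (from 113 rpm).
Crank pin A relative to C: A = (d + r cosθ, r sinθ); lever angle φ = atan2(r sinθ, d + r cosθ).
Differentiating tanφ: φ̇ = rω(d cosθ + r)/(d² + r² + 2dr cosθ).
d² + r² + 2dr cosθ = |CA|² = 0.121671 m²;  d cosθ + r = +0.33974 m.
|ω_lever| = |0.0993·11.83·+0.33974| / 0.121671 = 3.2811 rad/s.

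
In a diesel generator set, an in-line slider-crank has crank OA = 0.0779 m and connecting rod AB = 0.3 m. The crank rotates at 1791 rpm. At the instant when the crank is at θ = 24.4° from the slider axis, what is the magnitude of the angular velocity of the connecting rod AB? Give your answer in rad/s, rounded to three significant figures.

ω = 187.6 rad/s (converted from 1791 rpm).
The rod makes angle φ with the slider axis where L sinφ = r sinθ; differentiating, L cosφ·φ̇ = r ω cosθ.
L cosφ = √(L² − r² sin²θ) = 0.29827 m.
|ω_rod| = r ω |cosθ| / √(L² − r² sin²θ) = 0.0779·187.6·0.91068/0.29827 = 44.609 rad/s.

44.6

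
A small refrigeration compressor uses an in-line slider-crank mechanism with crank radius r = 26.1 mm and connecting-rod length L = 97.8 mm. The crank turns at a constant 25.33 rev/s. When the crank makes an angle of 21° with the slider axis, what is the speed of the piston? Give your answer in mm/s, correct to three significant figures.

1860

ω = 2π·25.3 = 159.2 rad/s
For an in-line slider-crank, x = r cosθ + √(L² − r² sin²θ), so v = −rω sinθ·[1 + r cosθ/√(L² − r² sin²θ)].
With r = 0.0261 m, L = 0.0978 m, θ = 21°: √(L² − r² sin²θ) = 0.097352 m.
v = −0.0261·159.2·0.35837·[1 + 0.0261·0.93358/0.097352] = -1.8612 m/s.
|v| = 1.8612 m/s = 1861.2 mm/s.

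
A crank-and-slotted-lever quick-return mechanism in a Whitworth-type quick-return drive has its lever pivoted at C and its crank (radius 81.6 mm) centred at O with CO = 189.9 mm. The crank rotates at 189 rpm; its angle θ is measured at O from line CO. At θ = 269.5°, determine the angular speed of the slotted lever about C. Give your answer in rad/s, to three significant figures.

3.04

ω = 19.79 rad/s (from 189 rpm).
Crank pin A relative to C: A = (d + r cosθ, r sinθ); lever angle φ = atan2(r sinθ, d + r cosθ).
Differentiating tanφ: φ̇ = rω(d cosθ + r)/(d² + r² + 2dr cosθ).
d² + r² + 2dr cosθ = |CA|² = 0.0424501 m²;  d cosθ + r = +0.079943 m.
|ω_lever| = |0.0816·19.79·+0.079943| / 0.0424501 = 3.0415 rad/s.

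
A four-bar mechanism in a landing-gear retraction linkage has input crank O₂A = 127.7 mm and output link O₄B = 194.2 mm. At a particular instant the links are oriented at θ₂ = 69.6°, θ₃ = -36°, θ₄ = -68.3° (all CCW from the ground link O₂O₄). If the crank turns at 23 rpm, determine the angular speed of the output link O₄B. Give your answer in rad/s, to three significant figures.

2.85

ω₂ = 2.409 rad/s (from 23 rpm).
Differentiating the loop-closure r₂e^{iθ₂}+r₃e^{iθ₃}=r₁+r₄e^{iθ₄} gives r₂ω₂e^{iθ₂}+r₃ω₃e^{iθ₃}=r₄ω₄e^{iθ₄}.
Eliminating the other unknown: ω₄ = r₂ω₂ sin(θ₂−θ₃) / [r₄ sin(θ₄−θ₃)].
Numerator sine = +0.96316; denominator sine = -0.53435.
Result = 0.1277·2.409·(+0.96316) / (0.1942·(-0.53435)) = -2.8548 rad/s; magnitude 2.8548 rad/s.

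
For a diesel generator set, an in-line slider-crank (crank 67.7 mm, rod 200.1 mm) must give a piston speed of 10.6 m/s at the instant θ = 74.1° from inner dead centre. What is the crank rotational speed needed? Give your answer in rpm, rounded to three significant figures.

1420

For an in-line slider-crank, |v_piston| = rω|sinθ|·[1 + r cosθ/√(L² − r² sin²θ)].
With r = 0.0677 m, L = 0.2001 m, θ = 74.1°: the bracketed kinematic factor |dx/dθ| = 0.071492 m.
ω = v/|dx/dθ| = 10.6/0.071492 = 148.27 rad/s.
N = 60ω/(2π) = 1415.9 rpm.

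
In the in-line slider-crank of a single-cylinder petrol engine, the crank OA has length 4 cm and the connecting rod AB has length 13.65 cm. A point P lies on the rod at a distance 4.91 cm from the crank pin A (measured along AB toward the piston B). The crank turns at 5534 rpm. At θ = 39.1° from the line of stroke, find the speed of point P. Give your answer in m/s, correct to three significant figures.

19.6

ω = 579.5 rad/s.  Crank-pin speed |V_A| = rω = 23.181 m/s, perpendicular to OA.
Rod angle: sinφ = −(r/L) sinθ ⇒ φ = -10.650°; ω_rod = −rω cosθ/√(L²−r²sin²θ) = -134.1 rad/s.
V_P = V_A + ω_rod × AP, with AP = 0.0491 m along the rod.
Components: V_Px = −rω sinθ − a·ω_rod·sinφ = -15.836 m/s;  V_Py = rω cosθ + a·ω_rod·cosφ = +11.518 m/s.
|V_P| = √(V_Px² + V_Py²) = 19.582 m/s.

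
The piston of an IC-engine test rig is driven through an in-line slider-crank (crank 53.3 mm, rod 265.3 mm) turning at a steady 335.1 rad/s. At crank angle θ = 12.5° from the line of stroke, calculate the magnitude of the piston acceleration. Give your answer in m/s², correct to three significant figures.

6940

ω = 335.1 rad/s
x(θ) = r cosθ + √(L² − r² sin²θ); with ω constant, a = ω²·d²x/dθ².
d²x/dθ² = −r cosθ − r²(cos2θ)/√u − r⁴ sin²2θ/(4u^{3/2}),  u = L² − r² sin²θ = 0.070251 m².
Substituting r = 0.0533 m, L = 0.2653 m, θ = 12.5°: d²x/dθ² = -0.06177 m.
a = ω²·d²x/dθ² = (335.1)²·(-0.06177) = -6936.3 m/s²;  |a| = 6936.3 m/s².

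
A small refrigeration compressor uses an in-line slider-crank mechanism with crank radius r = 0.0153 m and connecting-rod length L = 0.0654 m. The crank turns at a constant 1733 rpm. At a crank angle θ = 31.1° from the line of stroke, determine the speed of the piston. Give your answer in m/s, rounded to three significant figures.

ω = 2π·1733/60 = 181.5 rad/s
For an in-line slider-crank, x = r cosθ + √(L² − r² sin²θ), so v = −rω sinθ·[1 + r cosθ/√(L² − r² sin²θ)].
With r = 0.0153 m, L = 0.0654 m, θ = 31.1°: √(L² − r² sin²θ) = 0.064921 m.
v = −0.0153·181.5·0.51653·[1 + 0.0153·0.85627/0.064921] = -1.7236 m/s.
|v| = 1.7236 m/s.

1.72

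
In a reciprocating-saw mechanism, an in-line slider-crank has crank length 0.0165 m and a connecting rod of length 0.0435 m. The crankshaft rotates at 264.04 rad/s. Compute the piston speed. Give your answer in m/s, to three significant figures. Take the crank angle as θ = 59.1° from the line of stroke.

ω = 264 rad/s
For an in-line slider-crank, x = r cosθ + √(L² − r² sin²θ), so v = −rω sinθ·[1 + r cosθ/√(L² − r² sin²θ)].
With r = 0.0165 m, L = 0.0435 m, θ = 59.1°: √(L² − r² sin²θ) = 0.041131 m.
v = −0.0165·264·0.85806·[1 + 0.0165·0.51354/0.041131] = -4.5084 m/s.
|v| = 4.5084 m/s.

4.51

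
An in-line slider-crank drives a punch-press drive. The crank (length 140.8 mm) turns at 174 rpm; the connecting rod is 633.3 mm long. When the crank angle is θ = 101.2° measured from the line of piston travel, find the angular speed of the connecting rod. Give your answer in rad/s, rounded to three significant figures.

ω = 18.22 rad/s (converted from 174 rpm).
The rod makes angle φ with the slider axis where L sinφ = r sinθ; differentiating, L cosφ·φ̇ = r ω cosθ.
L cosφ = √(L² − r² sin²θ) = 0.61806 m.
|ω_rod| = r ω |cosθ| / √(L² − r² sin²θ) = 0.1408·18.22·0.19423/0.61806 = 0.80627 rad/s.

0.806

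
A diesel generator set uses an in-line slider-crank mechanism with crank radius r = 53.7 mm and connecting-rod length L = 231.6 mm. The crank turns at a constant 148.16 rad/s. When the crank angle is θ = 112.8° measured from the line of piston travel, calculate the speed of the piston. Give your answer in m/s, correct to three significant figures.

6.66

ω = 148.2 rad/s
For an in-line slider-crank, x = r cosθ + √(L² − r² sin²θ), so v = −rω sinθ·[1 + r cosθ/√(L² − r² sin²θ)].
With r = 0.0537 m, L = 0.2316 m, θ = 112.8°: √(L² − r² sin²θ) = 0.22625 m.
v = −0.0537·148.2·0.92186·[1 + 0.0537·-0.38752/0.22625] = -6.6599 m/s.
|v| = 6.6599 m/s.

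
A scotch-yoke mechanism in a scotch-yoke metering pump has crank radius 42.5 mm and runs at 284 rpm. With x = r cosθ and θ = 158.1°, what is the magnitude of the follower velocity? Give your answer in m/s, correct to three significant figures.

0.471

ω = 29.74 rad/s (from 284 rpm).
x = r cosθ ⇒ ẋ = −rω sinθ.
|v| = rω|sinθ| = 0.0425·29.74·|sin 158.1°| = 0.47144 m/s.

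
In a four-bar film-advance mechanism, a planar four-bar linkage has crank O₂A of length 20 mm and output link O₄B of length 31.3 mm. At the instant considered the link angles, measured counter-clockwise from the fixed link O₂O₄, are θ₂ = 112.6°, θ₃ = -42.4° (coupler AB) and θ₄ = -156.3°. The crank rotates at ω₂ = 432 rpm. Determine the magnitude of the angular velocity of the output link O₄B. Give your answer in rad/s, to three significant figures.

ω₂ = 45.24 rad/s (from 432 rpm).
Differentiating the loop-closure r₂e^{iθ₂}+r₃e^{iθ₃}=r₁+r₄e^{iθ₄} gives r₂ω₂e^{iθ₂}+r₃ω₃e^{iθ₃}=r₄ω₄e^{iθ₄}.
Eliminating the other unknown: ω₄ = r₂ω₂ sin(θ₂−θ₃) / [r₄ sin(θ₄−θ₃)].
Numerator sine = +0.42262; denominator sine = -0.91425.
Result = 0.02·45.24·(+0.42262) / (0.0313·(-0.91425)) = -13.362 rad/s; magnitude 13.362 rad/s.

13.4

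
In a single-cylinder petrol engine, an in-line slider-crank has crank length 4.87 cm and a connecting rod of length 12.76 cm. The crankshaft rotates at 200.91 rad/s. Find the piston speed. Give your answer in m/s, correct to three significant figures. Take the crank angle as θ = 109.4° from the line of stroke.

7.97

ω = 200.9 rad/s
For an in-line slider-crank, x = r cosθ + √(L² − r² sin²θ), so v = −rω sinθ·[1 + r cosθ/√(L² − r² sin²θ)].
With r = 0.0487 m, L = 0.1276 m, θ = 109.4°: √(L² − r² sin²θ) = 0.11905 m.
v = −0.0487·200.9·0.94322·[1 + 0.0487·-0.33216/0.11905] = -7.9748 m/s.
|v| = 7.9748 m/s.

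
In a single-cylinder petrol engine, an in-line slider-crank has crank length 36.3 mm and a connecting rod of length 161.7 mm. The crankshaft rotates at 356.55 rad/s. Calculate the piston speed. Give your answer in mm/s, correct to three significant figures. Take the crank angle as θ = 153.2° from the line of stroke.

ω = 356.6 rad/s
For an in-line slider-crank, x = r cosθ + √(L² − r² sin²θ), so v = −rω sinθ·[1 + r cosθ/√(L² − r² sin²θ)].
With r = 0.0363 m, L = 0.1617 m, θ = 153.2°: √(L² − r² sin²θ) = 0.16087 m.
v = −0.0363·356.6·0.45088·[1 + 0.0363·-0.89259/0.16087] = -4.6602 m/s.
|v| = 4.6602 m/s = 4660.2 mm/s.

4660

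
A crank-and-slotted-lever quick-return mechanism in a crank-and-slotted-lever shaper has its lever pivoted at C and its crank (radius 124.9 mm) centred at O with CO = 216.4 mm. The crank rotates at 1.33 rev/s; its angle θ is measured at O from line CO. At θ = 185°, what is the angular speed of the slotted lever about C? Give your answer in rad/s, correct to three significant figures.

11.0

ω = 8.357 rad/s (from 1.33 rev/s).
Crank pin A relative to C: A = (d + r cosθ, r sinθ); lever angle φ = atan2(r sinθ, d + r cosθ).
Differentiating tanφ: φ̇ = rω(d cosθ + r)/(d² + r² + 2dr cosθ).
d² + r² + 2dr cosθ = |CA|² = 0.00857795 m²;  d cosθ + r = -0.090677 m.
|ω_lever| = |0.1249·8.357·-0.090677| / 0.00857795 = 11.033 rad/s.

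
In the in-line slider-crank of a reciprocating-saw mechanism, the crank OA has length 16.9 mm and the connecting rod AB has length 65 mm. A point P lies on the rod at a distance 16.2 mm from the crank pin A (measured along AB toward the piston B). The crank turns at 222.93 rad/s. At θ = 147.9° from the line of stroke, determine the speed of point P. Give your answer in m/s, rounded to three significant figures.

ω = 222.9 rad/s.  Crank-pin speed |V_A| = rω = 3.7675 m/s, perpendicular to OA.
Rod angle: sinφ = −(r/L) sinθ ⇒ φ = -7.942°; ω_rod = −rω cosθ/√(L²−r²sin²θ) = +49.576 rad/s.
V_P = V_A + ω_rod × AP, with AP = 0.0162 m along the rod.
Components: V_Px = −rω sinθ − a·ω_rod·sinφ = -1.8911 m/s;  V_Py = rω cosθ + a·ω_rod·cosφ = -2.3961 m/s.
|V_P| = √(V_Px² + V_Py²) = 3.0525 m/s.

3.05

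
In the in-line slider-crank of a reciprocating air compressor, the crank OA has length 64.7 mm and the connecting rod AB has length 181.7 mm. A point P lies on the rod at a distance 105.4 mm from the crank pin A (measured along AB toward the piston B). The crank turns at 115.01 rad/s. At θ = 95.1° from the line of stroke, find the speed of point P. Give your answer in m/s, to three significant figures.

7.27

ω = 115 rad/s.  Crank-pin speed |V_A| = rω = 7.4411 m/s, perpendicular to OA.
Rod angle: sinφ = −(r/L) sinθ ⇒ φ = -20.773°; ω_rod = −rω cosθ/√(L²−r²sin²θ) = +3.8936 rad/s.
V_P = V_A + ω_rod × AP, with AP = 0.1054 m along the rod.
Components: V_Px = −rω sinθ − a·ω_rod·sinφ = -7.2661 m/s;  V_Py = rω cosθ + a·ω_rod·cosφ = -0.27777 m/s.
|V_P| = √(V_Px² + V_Py²) = 7.2714 m/s.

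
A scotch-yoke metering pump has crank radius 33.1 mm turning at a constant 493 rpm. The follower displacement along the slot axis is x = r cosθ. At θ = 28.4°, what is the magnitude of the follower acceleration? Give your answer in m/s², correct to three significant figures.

ω = 51.63 rad/s (from 493 rpm).
x = r cosθ ⇒ ẍ = −rω² cosθ (ω constant).
|a| = rω²|cosθ| = 0.0331·(51.63)²·|cos 28.4°| = 77.605 m/s².

77.6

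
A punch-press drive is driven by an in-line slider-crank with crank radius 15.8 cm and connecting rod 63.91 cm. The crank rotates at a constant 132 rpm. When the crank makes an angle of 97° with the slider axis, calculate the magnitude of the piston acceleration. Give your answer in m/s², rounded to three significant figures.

11.1

ω = 2π·132/60 = 13.82 rad/s
x(θ) = r cosθ + √(L² − r² sin²θ); with ω constant, a = ω²·d²x/dθ².
d²x/dθ² = −r cosθ − r²(cos2θ)/√u − r⁴ sin²2θ/(4u^{3/2}),  u = L² − r² sin²θ = 0.383856 m².
Substituting r = 0.158 m, L = 0.6391 m, θ = 97°: d²x/dθ² = +0.058313 m.
a = ω²·d²x/dθ² = (13.82)²·(+0.058313) = +11.142 m/s²;  |a| = 11.142 m/s².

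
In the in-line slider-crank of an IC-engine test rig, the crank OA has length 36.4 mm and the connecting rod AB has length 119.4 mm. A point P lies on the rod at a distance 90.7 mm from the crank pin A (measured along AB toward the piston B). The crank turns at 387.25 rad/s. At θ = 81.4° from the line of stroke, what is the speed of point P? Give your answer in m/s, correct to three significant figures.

14.5

ω = 387.2 rad/s.  Crank-pin speed |V_A| = rω = 14.096 m/s, perpendicular to OA.
Rod angle: sinφ = −(r/L) sinθ ⇒ φ = -17.544°; ω_rod = −rω cosθ/√(L²−r²sin²θ) = -18.515 rad/s.
V_P = V_A + ω_rod × AP, with AP = 0.0907 m along the rod.
Components: V_Px = −rω sinθ − a·ω_rod·sinφ = -14.444 m/s;  V_Py = rω cosθ + a·ω_rod·cosφ = +0.50666 m/s.
|V_P| = √(V_Px² + V_Py²) = 14.452 m/s.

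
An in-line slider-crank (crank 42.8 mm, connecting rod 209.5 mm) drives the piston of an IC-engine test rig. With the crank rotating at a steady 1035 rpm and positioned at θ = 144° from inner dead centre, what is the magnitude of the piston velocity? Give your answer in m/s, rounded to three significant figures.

2.27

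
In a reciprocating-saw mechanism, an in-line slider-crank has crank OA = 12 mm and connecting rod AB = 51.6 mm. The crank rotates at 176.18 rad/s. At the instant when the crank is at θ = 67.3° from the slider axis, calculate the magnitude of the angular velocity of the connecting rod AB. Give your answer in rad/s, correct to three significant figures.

ω = 176.2 rad/s
The rod makes angle φ with the slider axis where L sinφ = r sinθ; differentiating, L cosφ·φ̇ = r ω cosθ.
L cosφ = √(L² − r² sin²θ) = 0.050398 m.
|ω_rod| = r ω |cosθ| / √(L² − r² sin²θ) = 0.012·176.2·0.38591/0.050398 = 16.188 rad/s.

16.2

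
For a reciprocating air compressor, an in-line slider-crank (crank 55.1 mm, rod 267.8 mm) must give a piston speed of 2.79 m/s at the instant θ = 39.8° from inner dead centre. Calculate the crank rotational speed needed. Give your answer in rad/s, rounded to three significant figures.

For an in-line slider-crank, |v_piston| = rω|sinθ|·[1 + r cosθ/√(L² − r² sin²θ)].
With r = 0.0551 m, L = 0.2678 m, θ = 39.8°: the bracketed kinematic factor |dx/dθ| = 0.040894 m.
ω = v/|dx/dθ| = 2.79/0.040894 = 68.225 rad/s.

68.2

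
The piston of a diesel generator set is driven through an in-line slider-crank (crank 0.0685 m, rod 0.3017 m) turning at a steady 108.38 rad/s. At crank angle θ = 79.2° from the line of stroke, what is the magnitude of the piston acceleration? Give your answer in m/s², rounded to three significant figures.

23.1

ω = 108.4 rad/s
x(θ) = r cosθ + √(L² − r² sin²θ); with ω constant, a = ω²·d²x/dθ².
d²x/dθ² = −r cosθ − r²(cos2θ)/√u − r⁴ sin²2θ/(4u^{3/2}),  u = L² − r² sin²θ = 0.0864954 m².
Substituting r = 0.0685 m, L = 0.3017 m, θ = 79.2°: d²x/dθ² = +0.0019692 m.
a = ω²·d²x/dθ² = (108.4)²·(+0.0019692) = +23.131 m/s²;  |a| = 23.131 m/s².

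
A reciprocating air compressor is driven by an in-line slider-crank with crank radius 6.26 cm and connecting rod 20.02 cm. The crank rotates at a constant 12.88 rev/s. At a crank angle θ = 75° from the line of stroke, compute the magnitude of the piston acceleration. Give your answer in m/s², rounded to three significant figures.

9.44

ω = 2π·12.9 = 80.93 rad/s
x(θ) = r cosθ + √(L² − r² sin²θ); with ω constant, a = ω²·d²x/dθ².
d²x/dθ² = −r cosθ − r²(cos2θ)/√u − r⁴ sin²2θ/(4u^{3/2}),  u = L² − r² sin²θ = 0.0364238 m².
Substituting r = 0.0626 m, L = 0.2002 m, θ = 75°: d²x/dθ² = +0.0014421 m.
a = ω²·d²x/dθ² = (80.93)²·(+0.0014421) = +9.4447 m/s²;  |a| = 9.4447 m/s².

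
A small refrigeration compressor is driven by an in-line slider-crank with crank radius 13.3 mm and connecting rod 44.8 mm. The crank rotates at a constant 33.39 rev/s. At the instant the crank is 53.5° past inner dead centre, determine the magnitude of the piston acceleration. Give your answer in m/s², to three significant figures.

ω = 2π·33.4 = 209.8 rad/s
x(θ) = r cosθ + √(L² − r² sin²θ); with ω constant, a = ω²·d²x/dθ².
d²x/dθ² = −r cosθ − r²(cos2θ)/√u − r⁴ sin²2θ/(4u^{3/2}),  u = L² − r² sin²θ = 0.00189274 m².
Substituting r = 0.0133 m, L = 0.0448 m, θ = 53.5°: d²x/dθ² = -0.0068093 m.
a = ω²·d²x/dθ² = (209.8)²·(-0.0068093) = -299.7 m/s²;  |a| = 299.7 m/s².

300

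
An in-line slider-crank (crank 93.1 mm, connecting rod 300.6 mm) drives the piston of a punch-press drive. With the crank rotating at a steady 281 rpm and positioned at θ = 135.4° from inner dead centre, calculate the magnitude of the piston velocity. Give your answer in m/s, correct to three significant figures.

1.49

ω = 2π·281/60 = 29.43 rad/s
For an in-line slider-crank, x = r cosθ + √(L² − r² sin²θ), so v = −rω sinθ·[1 + r cosθ/√(L² − r² sin²θ)].
With r = 0.0931 m, L = 0.3006 m, θ = 135.4°: √(L² − r² sin²θ) = 0.29341 m.
v = −0.0931·29.43·0.70215·[1 + 0.0931·-0.71203/0.29341] = -1.489 m/s.
|v| = 1.489 m/s.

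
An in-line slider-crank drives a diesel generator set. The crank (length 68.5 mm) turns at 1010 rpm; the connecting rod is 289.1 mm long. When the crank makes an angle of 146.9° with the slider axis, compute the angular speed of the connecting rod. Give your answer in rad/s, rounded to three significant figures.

ω = 105.8 rad/s (converted from 1010 rpm).
The rod makes angle φ with the slider axis where L sinφ = r sinθ; differentiating, L cosφ·φ̇ = r ω cosθ.
L cosφ = √(L² − r² sin²θ) = 0.28667 m.
|ω_rod| = r ω |cosθ| / √(L² − r² sin²θ) = 0.0685·105.8·0.83772/0.28667 = 21.172 rad/s.

21.2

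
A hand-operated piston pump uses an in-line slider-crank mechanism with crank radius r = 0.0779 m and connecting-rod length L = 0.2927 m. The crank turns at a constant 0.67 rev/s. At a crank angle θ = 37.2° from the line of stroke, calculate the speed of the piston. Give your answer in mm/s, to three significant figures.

ω = 2π·0.67 = 4.21 rad/s
For an in-line slider-crank, x = r cosθ + √(L² − r² sin²θ), so v = −rω sinθ·[1 + r cosθ/√(L² − r² sin²θ)].
With r = 0.0779 m, L = 0.2927 m, θ = 37.2°: √(L² − r² sin²θ) = 0.28889 m.
v = −0.0779·4.21·0.60460·[1 + 0.0779·0.79653/0.28889] = -0.24086 m/s.
|v| = 0.24086 m/s = 240.86 mm/s.

241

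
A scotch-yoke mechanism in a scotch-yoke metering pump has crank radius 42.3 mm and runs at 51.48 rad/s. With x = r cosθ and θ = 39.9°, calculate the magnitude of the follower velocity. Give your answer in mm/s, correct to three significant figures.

ω = 51.48 rad/s
x = r cosθ ⇒ ẋ = −rω sinθ.
|v| = rω|sinθ| = 0.0423·51.48·|sin 39.9°| = 1.3968 m/s = 1396.8 mm/s.

1400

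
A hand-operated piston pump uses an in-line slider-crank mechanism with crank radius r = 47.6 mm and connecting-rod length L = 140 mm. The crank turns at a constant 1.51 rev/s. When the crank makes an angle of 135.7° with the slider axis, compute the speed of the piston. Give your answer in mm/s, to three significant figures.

236

ω = 2π·1.51 = 9.488 rad/s
For an in-line slider-crank, x = r cosθ + √(L² − r² sin²θ), so v = −rω sinθ·[1 + r cosθ/√(L² − r² sin²θ)].
With r = 0.0476 m, L = 0.14 m, θ = 135.7°: √(L² − r² sin²θ) = 0.136 m.
v = −0.0476·9.488·0.69842·[1 + 0.0476·-0.71569/0.136] = -0.2364 m/s.
|v| = 0.2364 m/s = 236.4 mm/s.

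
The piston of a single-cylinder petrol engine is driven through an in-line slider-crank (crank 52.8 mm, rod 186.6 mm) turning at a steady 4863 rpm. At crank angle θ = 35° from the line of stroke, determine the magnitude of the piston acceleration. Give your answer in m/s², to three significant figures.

ω = 2π·4863/60 = 509.3 rad/s
x(θ) = r cosθ + √(L² − r² sin²θ); with ω constant, a = ω²·d²x/dθ².
d²x/dθ² = −r cosθ − r²(cos2θ)/√u − r⁴ sin²2θ/(4u^{3/2}),  u = L² − r² sin²θ = 0.0339024 m².
Substituting r = 0.0528 m, L = 0.1866 m, θ = 35°: d²x/dθ² = -0.048705 m.
a = ω²·d²x/dθ² = (509.3)²·(-0.048705) = -12631 m/s²;  |a| = 12631 m/s².

12600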